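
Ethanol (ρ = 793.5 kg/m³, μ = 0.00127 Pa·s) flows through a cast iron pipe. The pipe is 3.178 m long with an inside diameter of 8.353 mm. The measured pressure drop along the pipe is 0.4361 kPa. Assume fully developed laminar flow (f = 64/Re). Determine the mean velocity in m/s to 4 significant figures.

V ≈ 0.2356 m/s

For laminar flow, f = 64/Re with Re = ρVD/μ, so Darcy-Weisbach reduces to ΔP = 32μLV/D². Solving for V: V = ΔP·D²/(32μL) = 436.1·(0.008353)²/(32·0.00127·3.178) = 0.2356 m/s.
Check: Re = ρVD/μ = 793.5·0.2356·0.008353/0.00127 = 1230 < 2300, so the laminar assumption holds.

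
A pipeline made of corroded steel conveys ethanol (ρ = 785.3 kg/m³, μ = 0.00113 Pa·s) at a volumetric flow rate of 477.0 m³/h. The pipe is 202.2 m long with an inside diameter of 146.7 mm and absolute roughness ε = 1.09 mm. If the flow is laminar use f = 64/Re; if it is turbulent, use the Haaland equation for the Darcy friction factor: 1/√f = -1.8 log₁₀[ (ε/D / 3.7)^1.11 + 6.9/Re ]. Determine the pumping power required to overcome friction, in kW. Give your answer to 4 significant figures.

P ≈ 152.1 kW

Q = 477.0 m³/h = 477.0/3600 = 0.1325 m³/s.
Cross-sectional area A = πD²/4 = π(0.1467)²/4 = 0.0169 m²; mean velocity V = Q/A = 0.1325/0.0169 = 7.839 m/s.
Reynolds number Re = ρVD/μ = 785.3 · 7.839 · 0.1467 / 0.00113 = 7.992e+05.
Re > 4000 → turbulent. Relative roughness ε/D = 0.00109/0.1467 = 0.00743. Haaland: 1/√f = -1.8 log₁₀[(0.00743/3.7)^1.11 + 6.9/7.992e+05] = -1.8 log₁₀[0.00101 + 8.63e-06] = 5.382, so f = 0.03452.
Darcy-Weisbach: ΔP = f(L/D)(ρV²/2) = 0.03452·(202.2/0.1467)·(785.3·7.839²/2) = 0.03452·1378·2.413e+04 = 1.148e+06 Pa.
Pumping power P = QΔP = 0.1325·1.148e+06 = 152110 W = 152.1 kW.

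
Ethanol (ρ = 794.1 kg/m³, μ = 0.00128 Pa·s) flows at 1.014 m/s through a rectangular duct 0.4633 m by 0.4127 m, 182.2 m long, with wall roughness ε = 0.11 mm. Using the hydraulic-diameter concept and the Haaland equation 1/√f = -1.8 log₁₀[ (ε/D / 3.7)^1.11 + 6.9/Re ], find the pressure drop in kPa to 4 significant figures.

ΔP ≈ 2.829 kPa

Hydraulic diameter D_h = 4A/P = 4·(0.4633·0.4127)/(2·(0.4633+0.4127)) = 0.7648/1.752 = 0.4365 m.
Re = ρVD_h/μ = 794.1·1.014·0.4365/0.00128 = 2.746e+05.
ε/D_h = 0.00011/0.4365 = 0.000252; Haaland gives 1/√f = -1.8 log₁₀[2.37e-05+2.51e-05] = 7.76, so f = 0.0166.
ΔP = f(L/D_h)(ρV²/2) = 0.0166·182.2/0.4365·408.2 = 2829 Pa.
ΔP = 2.829 kPa.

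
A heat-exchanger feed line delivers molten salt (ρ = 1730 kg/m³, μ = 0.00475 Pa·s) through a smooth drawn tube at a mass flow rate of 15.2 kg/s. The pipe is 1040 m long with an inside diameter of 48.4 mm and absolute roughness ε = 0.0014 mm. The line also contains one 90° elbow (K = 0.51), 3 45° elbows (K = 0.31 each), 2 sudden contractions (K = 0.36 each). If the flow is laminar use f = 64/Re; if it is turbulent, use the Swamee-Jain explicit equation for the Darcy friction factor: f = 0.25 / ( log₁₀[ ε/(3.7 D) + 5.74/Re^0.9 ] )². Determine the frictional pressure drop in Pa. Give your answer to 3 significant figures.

A = πD²/4 = π(0.0484)²/4 = 0.00184 m²; mean velocity V = ṁ/(ρA) = 15.2/(1730 · 0.00184) = 4.775 m/s.
Reynolds number Re = ρVD/μ = 1730 · 4.775 · 0.0484 / 0.00475 = 8.418e+04.
Re > 4000 → turbulent. Relative roughness ε/D = 1.4e-06/0.0484 = 2.89e-05. Swamee-Jain: f = 0.25/(log₁₀[2.89e-05/3.7 + 5.74/8.418e+04^0.9])² = 0.25/(log₁₀[7.82e-06 + 0.000212])² = 0.25/(-3.658)² = 0.01868.
Total minor-loss coefficient ΣK = 1·0.51 + 3·0.31 + 2·0.36 = 2.16.
ΔP = [f·L/D + ΣK]·(ρV²/2) = [0.01868·1040/0.0484 + 2.16]·(1730·4.775²/2) = [401.4 + 2.16]·1.973e+04 = 7.962e+06 Pa.

ΔP ≈ 7.96×10^6 Pa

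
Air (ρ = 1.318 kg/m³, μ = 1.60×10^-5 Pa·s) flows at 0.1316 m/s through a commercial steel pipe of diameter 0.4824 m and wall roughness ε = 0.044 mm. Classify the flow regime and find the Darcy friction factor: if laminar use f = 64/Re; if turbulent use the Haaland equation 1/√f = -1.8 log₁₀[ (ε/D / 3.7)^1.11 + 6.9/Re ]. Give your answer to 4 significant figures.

f ≈ 0.03729

Re = ρVD/μ = 1.318·0.1316·0.4824/1.6e-05 = 5229.
Re > 4000 → turbulent. ε/D = 4.4e-05/0.4824 = 9.12e-05; Haaland: 1/√f = -1.8 log₁₀[7.67e-06 + 0.00132] = 5.179, so f = 0.03729.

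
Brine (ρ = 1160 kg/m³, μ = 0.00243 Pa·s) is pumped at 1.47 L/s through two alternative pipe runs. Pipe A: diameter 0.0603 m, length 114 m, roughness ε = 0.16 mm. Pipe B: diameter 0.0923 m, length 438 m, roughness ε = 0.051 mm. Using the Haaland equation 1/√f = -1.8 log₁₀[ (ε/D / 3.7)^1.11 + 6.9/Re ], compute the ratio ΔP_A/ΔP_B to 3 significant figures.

ΔP_A/ΔP_B ≈ 2.20

Pipe A: V = Q/A = 0.00147/0.002856 = 0.5147 m/s; Re = 1.482e+04; ε/D = 0.00265; Haaland → f = 0.03206; ΔP_A = f(L/D)(ρV²/2) = 9314 Pa.
Pipe B: V = Q/A = 0.00147/0.006691 = 0.2197 m/s; Re = 9680; ε/D = 0.000553; Haaland → f = 0.03183; ΔP_B = f(L/D)(ρV²/2) = 4229 Pa.
ΔP_A/ΔP_B = 9314/4229 = 2.20.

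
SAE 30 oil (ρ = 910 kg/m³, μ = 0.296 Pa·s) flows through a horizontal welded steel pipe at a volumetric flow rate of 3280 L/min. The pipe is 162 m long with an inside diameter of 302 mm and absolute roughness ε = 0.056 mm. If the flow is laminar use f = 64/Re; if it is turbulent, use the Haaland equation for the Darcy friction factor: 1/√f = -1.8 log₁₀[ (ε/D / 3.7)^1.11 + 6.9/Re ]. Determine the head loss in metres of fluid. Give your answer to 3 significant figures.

h_f ≈ 1.44 m

Q = 3280 L/min = 3280/60000 = 0.05467 m³/s.
Cross-sectional area A = πD²/4 = π(0.302)²/4 = 0.07163 m²; mean velocity V = Q/A = 0.05467/0.07163 = 0.7632 m/s.
Reynolds number Re = ρVD/μ = 910 · 0.7632 · 0.302 / 0.296 = 708.6.
Re < 2300 → laminar flow, so f = 64/Re = 64/708.6 = 0.09032 (the turbulent correlation is not needed).
Darcy-Weisbach: ΔP = f(L/D)(ρV²/2) = 0.09032·(162/0.302)·(910·0.7632²/2) = 0.09032·536.4·265 = 1.284e+04 Pa.
Head loss h_f = ΔP/(ρg) = 1.284e+04/(910·9.81) = 1.44 m.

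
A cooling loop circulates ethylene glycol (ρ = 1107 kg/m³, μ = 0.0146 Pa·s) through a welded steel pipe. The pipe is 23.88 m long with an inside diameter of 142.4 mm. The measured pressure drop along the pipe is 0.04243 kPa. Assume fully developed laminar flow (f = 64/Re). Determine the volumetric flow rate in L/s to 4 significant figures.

Q ≈ 1.228 L/s

For laminar flow, f = 64/Re with Re = ρVD/μ, so Darcy-Weisbach reduces to ΔP = 32μLV/D². Solving for V: V = ΔP·D²/(32μL) = 42.43·(0.1424)²/(32·0.0146·23.88) = 0.07712 m/s.
Check: Re = ρVD/μ = 1107·0.07712·0.1424/0.0146 = 832.6 < 2300, so the laminar assumption holds.
Q = V·A = 0.07712·(π/4·0.1424²) = 0.001228 m³/s = 1.228 L/s.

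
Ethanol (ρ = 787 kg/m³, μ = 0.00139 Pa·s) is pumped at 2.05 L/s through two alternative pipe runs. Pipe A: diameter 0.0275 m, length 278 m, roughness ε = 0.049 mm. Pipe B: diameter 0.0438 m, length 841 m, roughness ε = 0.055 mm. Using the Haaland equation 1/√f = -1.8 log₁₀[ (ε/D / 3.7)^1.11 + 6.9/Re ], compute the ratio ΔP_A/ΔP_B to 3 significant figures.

Pipe A: V = Q/A = 0.00205/0.000594 = 3.451 m/s; Re = 5.374e+04; ε/D = 0.00178; Haaland → f = 0.02558; ΔP_A = f(L/D)(ρV²/2) = 1.212e+06 Pa.
Pipe B: V = Q/A = 0.00205/0.001507 = 1.361 m/s; Re = 3.374e+04; ε/D = 0.00126; Haaland → f = 0.02576; ΔP_B = f(L/D)(ρV²/2) = 3.602e+05 Pa.
ΔP_A/ΔP_B = 1.212e+06/3.602e+05 = 3.37.

ΔP_A/ΔP_B ≈ 3.37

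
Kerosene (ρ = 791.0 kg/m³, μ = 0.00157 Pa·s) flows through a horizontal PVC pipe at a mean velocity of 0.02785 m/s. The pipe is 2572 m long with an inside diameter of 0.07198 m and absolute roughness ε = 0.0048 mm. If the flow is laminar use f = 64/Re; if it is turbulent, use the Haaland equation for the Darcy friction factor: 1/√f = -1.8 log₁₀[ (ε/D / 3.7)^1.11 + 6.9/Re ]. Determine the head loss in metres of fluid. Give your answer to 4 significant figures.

h_f ≈ 0.08951 m

Reynolds number Re = ρVD/μ = 791 · 0.02785 · 0.07198 / 0.00157 = 1010.
Re < 2300 → laminar flow, so f = 64/Re = 64/1010 = 0.06337 (the turbulent correlation is not needed).
Darcy-Weisbach: ΔP = f(L/D)(ρV²/2) = 0.06337·(2572/0.07198)·(791·0.02785²/2) = 0.06337·3.573e+04·0.3068 = 694.6 Pa.
Head loss h_f = ΔP/(ρg) = 694.6/(791·9.81) = 0.08951 m.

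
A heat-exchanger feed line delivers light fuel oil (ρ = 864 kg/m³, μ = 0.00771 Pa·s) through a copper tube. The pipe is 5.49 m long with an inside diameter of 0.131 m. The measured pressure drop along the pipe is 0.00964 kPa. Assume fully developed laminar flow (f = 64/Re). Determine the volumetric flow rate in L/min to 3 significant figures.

For laminar flow, f = 64/Re with Re = ρVD/μ, so Darcy-Weisbach reduces to ΔP = 32μLV/D². Solving for V: V = ΔP·D²/(32μL) = 9.64·(0.131)²/(32·0.00771·5.49) = 0.1221 m/s.
Check: Re = ρVD/μ = 864·0.1221·0.131/0.00771 = 1793 < 2300, so the laminar assumption holds.
Q = V·A = 0.1221·(π/4·0.131²) = 0.001646 m³/s = 98.8 L/min.

Q ≈ 98.8 L/min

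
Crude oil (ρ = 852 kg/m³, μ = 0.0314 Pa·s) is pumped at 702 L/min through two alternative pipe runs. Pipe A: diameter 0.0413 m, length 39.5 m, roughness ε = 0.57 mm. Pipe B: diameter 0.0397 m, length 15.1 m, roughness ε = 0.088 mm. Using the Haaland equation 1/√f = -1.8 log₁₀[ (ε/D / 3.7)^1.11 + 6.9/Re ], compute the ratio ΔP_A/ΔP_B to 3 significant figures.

Pipe A: V = Q/A = 0.0117/0.00134 = 8.734 m/s; Re = 9787; ε/D = 0.0138; Haaland → f = 0.04691; ΔP_A = f(L/D)(ρV²/2) = 1.458e+06 Pa.
Pipe B: V = Q/A = 0.0117/0.001238 = 9.452 m/s; Re = 1.018e+04; ε/D = 0.00222; Haaland → f = 0.03371; ΔP_B = f(L/D)(ρV²/2) = 4.88e+05 Pa.
ΔP_A/ΔP_B = 1.458e+06/4.88e+05 = 2.99.

ΔP_A/ΔP_B ≈ 2.99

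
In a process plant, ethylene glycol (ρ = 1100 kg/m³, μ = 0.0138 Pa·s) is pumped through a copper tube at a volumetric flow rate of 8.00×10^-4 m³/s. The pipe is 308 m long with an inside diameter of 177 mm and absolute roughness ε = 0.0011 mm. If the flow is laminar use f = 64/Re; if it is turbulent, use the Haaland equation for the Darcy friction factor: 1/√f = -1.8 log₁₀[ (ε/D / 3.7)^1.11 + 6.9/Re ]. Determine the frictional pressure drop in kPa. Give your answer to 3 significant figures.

Cross-sectional area A = πD²/4 = π(0.177)²/4 = 0.02461 m²; mean velocity V = Q/A = 0.0008/0.02461 = 0.03251 m/s.
Reynolds number Re = ρVD/μ = 1100 · 0.03251 · 0.177 / 0.0138 = 458.7.
Re < 2300 → laminar flow, so f = 64/Re = 64/458.7 = 0.1395 (the turbulent correlation is not needed).
Darcy-Weisbach: ΔP = f(L/D)(ρV²/2) = 0.1395·(308/0.177)·(1100·0.03251²/2) = 0.1395·1740·0.5814 = 141.2 Pa.
ΔP = 141.2 Pa = 0.141 kPa.

ΔP ≈ 0.141 kPa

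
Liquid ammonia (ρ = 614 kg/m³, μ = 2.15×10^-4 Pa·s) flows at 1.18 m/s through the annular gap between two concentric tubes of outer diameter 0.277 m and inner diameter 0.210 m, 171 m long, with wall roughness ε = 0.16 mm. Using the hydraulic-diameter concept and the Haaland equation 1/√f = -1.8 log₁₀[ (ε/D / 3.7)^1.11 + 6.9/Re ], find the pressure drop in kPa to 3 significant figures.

ΔP ≈ 27.5 kPa

Hydraulic diameter D_h = 4A/P = D_o - D_i = 0.277 - 0.21 = 0.067 m.
Re = ρVD_h/μ = 614·1.18·0.067/0.000215 = 2.258e+05.
ε/D_h = 0.00016/0.067 = 0.00239; Haaland gives 1/√f = -1.8 log₁₀[0.000288+3.06e-05] = 6.295, so f = 0.02524.
ΔP = f(L/D_h)(ρV²/2) = 0.02524·171/0.067·427.5 = 2.753e+04 Pa.
ΔP = 27.5 kPa.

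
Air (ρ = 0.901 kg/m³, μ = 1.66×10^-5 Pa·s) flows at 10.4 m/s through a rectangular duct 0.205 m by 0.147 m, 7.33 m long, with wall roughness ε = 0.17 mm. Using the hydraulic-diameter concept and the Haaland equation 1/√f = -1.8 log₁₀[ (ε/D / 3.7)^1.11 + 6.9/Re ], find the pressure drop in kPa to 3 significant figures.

Hydraulic diameter D_h = 4A/P = 4·(0.205·0.147)/(2·(0.205+0.147)) = 0.1205/0.704 = 0.1712 m.
Re = ρVD_h/μ = 0.901·10.4·0.1712/1.66e-05 = 9.665e+04.
ε/D_h = 0.00017/0.1712 = 0.000993; Haaland gives 1/√f = -1.8 log₁₀[0.000109+7.14e-05] = 6.741, so f = 0.02201.
ΔP = f(L/D_h)(ρV²/2) = 0.02201·7.33/0.1712·48.73 = 45.91 Pa.
ΔP = 0.0459 kPa.

ΔP ≈ 0.0459 kPa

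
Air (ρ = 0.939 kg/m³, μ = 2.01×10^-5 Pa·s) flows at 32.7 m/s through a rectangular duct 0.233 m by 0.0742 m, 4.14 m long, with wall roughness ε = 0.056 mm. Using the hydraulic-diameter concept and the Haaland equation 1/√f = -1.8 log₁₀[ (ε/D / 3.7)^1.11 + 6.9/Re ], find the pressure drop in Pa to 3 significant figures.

Hydraulic diameter D_h = 4A/P = 4·(0.233·0.0742)/(2·(0.233+0.0742)) = 0.06915/0.6144 = 0.1126 m.
Re = ρVD_h/μ = 0.939·32.7·0.1126/2.01e-05 = 1.719e+05.
ε/D_h = 5.6e-05/0.1126 = 0.000498; Haaland gives 1/√f = -1.8 log₁₀[5.04e-05+4.01e-05] = 7.277, so f = 0.01888.
ΔP = f(L/D_h)(ρV²/2) = 0.01888·4.14/0.1126·502 = 348.7 Pa.

ΔP ≈ 349 Pa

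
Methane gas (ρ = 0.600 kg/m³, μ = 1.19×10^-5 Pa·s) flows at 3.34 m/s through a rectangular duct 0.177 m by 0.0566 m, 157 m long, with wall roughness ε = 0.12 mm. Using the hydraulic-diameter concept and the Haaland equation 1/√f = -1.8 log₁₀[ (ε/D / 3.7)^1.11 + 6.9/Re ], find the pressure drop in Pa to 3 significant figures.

Hydraulic diameter D_h = 4A/P = 4·(0.177·0.0566)/(2·(0.177+0.0566)) = 0.04007/0.4672 = 0.08577 m.
Re = ρVD_h/μ = 0.6·3.34·0.08577/1.19e-05 = 1.444e+04.
ε/D_h = 0.00012/0.08577 = 0.0014; Haaland gives 1/√f = -1.8 log₁₀[0.000159+0.000478] = 5.753, so f = 0.03021.
ΔP = f(L/D_h)(ρV²/2) = 0.03021·157/0.08577·3.347 = 185.1 Pa.

ΔP ≈ 185 Pa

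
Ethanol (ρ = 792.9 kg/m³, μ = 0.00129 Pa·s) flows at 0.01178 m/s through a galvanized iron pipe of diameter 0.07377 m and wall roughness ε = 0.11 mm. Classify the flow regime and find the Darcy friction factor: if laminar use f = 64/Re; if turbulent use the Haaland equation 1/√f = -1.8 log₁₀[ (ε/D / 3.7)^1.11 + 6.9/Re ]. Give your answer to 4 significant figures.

Re = ρVD/μ = 792.9·0.01178·0.07377/0.00129 = 534.1.
Re < 2300 → laminar, so f = 64/Re = 0.1198 (roughness is irrelevant in laminar flow).

f ≈ 0.1198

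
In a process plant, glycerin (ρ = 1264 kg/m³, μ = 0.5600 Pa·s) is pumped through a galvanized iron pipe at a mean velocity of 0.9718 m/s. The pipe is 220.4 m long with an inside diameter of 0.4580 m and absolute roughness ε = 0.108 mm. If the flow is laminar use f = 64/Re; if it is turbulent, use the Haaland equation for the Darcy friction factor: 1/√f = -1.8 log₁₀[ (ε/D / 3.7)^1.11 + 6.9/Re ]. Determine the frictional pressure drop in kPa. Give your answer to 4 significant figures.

ΔP ≈ 18.30 kPa

Reynolds number Re = ρVD/μ = 1264 · 0.9718 · 0.458 / 0.56 = 1005.
Re < 2300 → laminar flow, so f = 64/Re = 64/1005 = 0.06371 (the turbulent correlation is not needed).
Darcy-Weisbach: ΔP = f(L/D)(ρV²/2) = 0.06371·(220.4/0.458)·(1264·0.9718²/2) = 0.06371·481.2·596.9 = 1.83e+04 Pa.
ΔP = 1.83e+04 Pa = 18.30 kPa.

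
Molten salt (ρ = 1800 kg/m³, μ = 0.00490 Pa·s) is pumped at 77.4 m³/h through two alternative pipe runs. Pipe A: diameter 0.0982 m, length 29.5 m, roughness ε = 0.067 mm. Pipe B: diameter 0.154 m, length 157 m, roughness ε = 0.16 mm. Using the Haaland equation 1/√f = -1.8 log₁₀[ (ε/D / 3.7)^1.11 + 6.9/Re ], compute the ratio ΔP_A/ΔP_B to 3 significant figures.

Pipe A: V = Q/A = 0.0215/0.007574 = 2.839 m/s; Re = 1.024e+05; ε/D = 0.000682; Haaland → f = 0.02075; ΔP_A = f(L/D)(ρV²/2) = 4.52e+04 Pa.
Pipe B: V = Q/A = 0.0215/0.01863 = 1.154 m/s; Re = 6.53e+04; ε/D = 0.00104; Haaland → f = 0.02307; ΔP_B = f(L/D)(ρV²/2) = 2.82e+04 Pa.
ΔP_A/ΔP_B = 4.52e+04/2.82e+04 = 1.60.

ΔP_A/ΔP_B ≈ 1.60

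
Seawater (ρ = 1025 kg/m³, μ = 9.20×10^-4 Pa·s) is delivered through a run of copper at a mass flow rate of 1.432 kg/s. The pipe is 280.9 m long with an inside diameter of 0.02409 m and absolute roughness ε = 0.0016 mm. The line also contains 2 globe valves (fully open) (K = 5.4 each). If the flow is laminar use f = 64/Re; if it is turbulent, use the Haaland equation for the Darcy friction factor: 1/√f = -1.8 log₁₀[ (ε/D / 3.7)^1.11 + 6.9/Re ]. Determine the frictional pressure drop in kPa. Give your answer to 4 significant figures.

A = πD²/4 = π(0.02409)²/4 = 0.0004558 m²; mean velocity V = ṁ/(ρA) = 1.432/(1025 · 0.0004558) = 3.065 m/s.
Reynolds number Re = ρVD/μ = 1025 · 3.065 · 0.02409 / 0.00092 = 8.227e+04.
Re > 4000 → turbulent. Relative roughness ε/D = 1.6e-06/0.02409 = 6.64e-05. Haaland: 1/√f = -1.8 log₁₀[(6.64e-05/3.7)^1.11 + 6.9/8.227e+04] = -1.8 log₁₀[5.4e-06 + 8.39e-05] = 7.289, so f = 0.01882.
Total minor-loss coefficient ΣK = 2·5.4 = 10.8.
ΔP = [f·L/D + ΣK]·(ρV²/2) = [0.01882·280.9/0.02409 + 10.8]·(1025·3.065²/2) = [219.5 + 10.8]·4815 = 1.109e+06 Pa.
ΔP = 1.109e+06 Pa = 1109 kPa.

ΔP ≈ 1109 kPa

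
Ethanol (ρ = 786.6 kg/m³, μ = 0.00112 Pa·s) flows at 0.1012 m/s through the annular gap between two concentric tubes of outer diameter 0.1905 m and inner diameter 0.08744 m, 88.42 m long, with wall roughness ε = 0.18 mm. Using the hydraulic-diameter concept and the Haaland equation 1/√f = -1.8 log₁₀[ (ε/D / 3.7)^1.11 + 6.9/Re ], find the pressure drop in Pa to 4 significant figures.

Hydraulic diameter D_h = 4A/P = D_o - D_i = 0.1905 - 0.08744 = 0.1031 m.
Re = ρVD_h/μ = 786.6·0.1012·0.1031/0.00112 = 7325.
ε/D_h = 0.00018/0.1031 = 0.00175; Haaland gives 1/√f = -1.8 log₁₀[0.000203+0.000942] = 5.294, so f = 0.03568.
ΔP = f(L/D_h)(ρV²/2) = 0.03568·88.42/0.1031·4.028 = 123.3 Pa.

ΔP ≈ 123.3 Pa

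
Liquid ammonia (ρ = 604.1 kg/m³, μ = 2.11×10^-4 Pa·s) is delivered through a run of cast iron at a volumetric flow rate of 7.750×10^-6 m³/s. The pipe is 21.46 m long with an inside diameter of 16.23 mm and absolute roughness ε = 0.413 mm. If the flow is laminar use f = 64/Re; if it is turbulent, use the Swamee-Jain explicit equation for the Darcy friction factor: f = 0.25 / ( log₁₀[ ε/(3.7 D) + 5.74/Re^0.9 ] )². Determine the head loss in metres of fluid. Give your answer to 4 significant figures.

Cross-sectional area A = πD²/4 = π(0.01623)²/4 = 0.0002069 m²; mean velocity V = Q/A = 7.75e-06/0.0002069 = 0.03746 m/s.
Reynolds number Re = ρVD/μ = 604.1 · 0.03746 · 0.01623 / 0.000211 = 1741.
Re < 2300 → laminar flow, so f = 64/Re = 64/1741 = 0.03677 (the turbulent correlation is not needed).
Darcy-Weisbach: ΔP = f(L/D)(ρV²/2) = 0.03677·(21.46/0.01623)·(604.1·0.03746²/2) = 0.03677·1322·0.4239 = 20.61 Pa.
Head loss h_f = ΔP/(ρg) = 20.61/(604.1·9.81) = 0.003477 m.

h_f ≈ 0.003477 m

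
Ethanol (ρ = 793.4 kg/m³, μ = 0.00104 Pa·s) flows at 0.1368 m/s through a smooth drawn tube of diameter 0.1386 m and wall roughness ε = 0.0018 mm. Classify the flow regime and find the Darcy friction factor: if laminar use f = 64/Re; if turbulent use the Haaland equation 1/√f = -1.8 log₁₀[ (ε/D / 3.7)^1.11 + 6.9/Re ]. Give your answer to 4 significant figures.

Re = ρVD/μ = 793.4·0.1368·0.1386/0.00104 = 1.446e+04.
Re > 4000 → turbulent. ε/D = 1.8e-06/0.1386 = 1.3e-05; Haaland: 1/√f = -1.8 log₁₀[8.82e-07 + 0.000477] = 5.977, so f = 0.02799.

f ≈ 0.02799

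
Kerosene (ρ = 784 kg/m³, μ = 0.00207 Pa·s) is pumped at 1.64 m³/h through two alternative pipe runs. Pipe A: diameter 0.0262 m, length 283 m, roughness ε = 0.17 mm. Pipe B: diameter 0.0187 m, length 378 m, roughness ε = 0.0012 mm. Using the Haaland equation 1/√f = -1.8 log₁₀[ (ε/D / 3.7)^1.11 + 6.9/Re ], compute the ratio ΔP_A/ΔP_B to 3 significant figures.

ΔP_A/ΔP_B ≈ 0.188

Pipe A: V = Q/A = 0.0004556/0.0005391 = 0.845 m/s; Re = 8385; ε/D = 0.00649; Haaland → f = 0.0402; ΔP_A = f(L/D)(ρV²/2) = 1.215e+05 Pa.
Pipe B: V = Q/A = 0.0004556/0.0002746 = 1.659 m/s; Re = 1.175e+04; ε/D = 6.42e-05; Haaland → f = 0.02963; ΔP_B = f(L/D)(ρV²/2) = 6.46e+05 Pa.
ΔP_A/ΔP_B = 1.215e+05/6.46e+05 = 0.188.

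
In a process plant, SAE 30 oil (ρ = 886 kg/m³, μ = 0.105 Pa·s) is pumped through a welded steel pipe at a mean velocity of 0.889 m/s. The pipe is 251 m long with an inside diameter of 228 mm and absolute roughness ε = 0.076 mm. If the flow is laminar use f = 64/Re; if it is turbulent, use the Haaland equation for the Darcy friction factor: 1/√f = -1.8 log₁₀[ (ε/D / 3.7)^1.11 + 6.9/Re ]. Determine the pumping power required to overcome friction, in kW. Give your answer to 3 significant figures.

Reynolds number Re = ρVD/μ = 886 · 0.889 · 0.228 / 0.105 = 1710.
Re < 2300 → laminar flow, so f = 64/Re = 64/1710 = 0.03742 (the turbulent correlation is not needed).
Darcy-Weisbach: ΔP = f(L/D)(ρV²/2) = 0.03742·(251/0.228)·(886·0.889²/2) = 0.03742·1101·350.1 = 1.442e+04 Pa.
Q = V·A = 0.889·0.04083 = 0.0363 m³/s.
Pumping power P = QΔP = 0.0363·1.442e+04 = 523.5 W = 0.523 kW.

P ≈ 0.523 kW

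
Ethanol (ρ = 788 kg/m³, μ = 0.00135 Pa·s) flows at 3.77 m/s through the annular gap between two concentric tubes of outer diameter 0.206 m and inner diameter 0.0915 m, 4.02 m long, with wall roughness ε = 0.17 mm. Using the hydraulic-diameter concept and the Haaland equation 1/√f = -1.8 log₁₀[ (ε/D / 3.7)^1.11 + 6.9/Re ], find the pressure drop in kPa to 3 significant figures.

ΔP ≈ 4.42 kPa

Hydraulic diameter D_h = 4A/P = D_o - D_i = 0.206 - 0.0915 = 0.1145 m.
Re = ρVD_h/μ = 788·3.77·0.1145/0.00135 = 2.52e+05.
ε/D_h = 0.00017/0.1145 = 0.00148; Haaland gives 1/√f = -1.8 log₁₀[0.00017+2.74e-05] = 6.669, so f = 0.02248.
ΔP = f(L/D_h)(ρV²/2) = 0.02248·4.02/0.1145·5600 = 4420 Pa.
ΔP = 4.42 kPa.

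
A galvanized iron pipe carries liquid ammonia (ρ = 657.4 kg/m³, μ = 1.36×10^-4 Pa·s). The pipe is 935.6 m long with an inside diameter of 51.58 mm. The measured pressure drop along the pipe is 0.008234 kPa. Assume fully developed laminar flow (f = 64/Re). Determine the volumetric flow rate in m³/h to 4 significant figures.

Q ≈ 0.04047 m³/h

For laminar flow, f = 64/Re with Re = ρVD/μ, so Darcy-Weisbach reduces to ΔP = 32μLV/D². Solving for V: V = ΔP·D²/(32μL) = 8.234·(0.05158)²/(32·0.000136·935.6) = 0.00538 m/s.
Check: Re = ρVD/μ = 657.4·0.00538·0.05158/0.000136 = 1341 < 2300, so the laminar assumption holds.
Q = V·A = 0.00538·(π/4·0.05158²) = 1.124e-05 m³/s = 0.04047 m³/h.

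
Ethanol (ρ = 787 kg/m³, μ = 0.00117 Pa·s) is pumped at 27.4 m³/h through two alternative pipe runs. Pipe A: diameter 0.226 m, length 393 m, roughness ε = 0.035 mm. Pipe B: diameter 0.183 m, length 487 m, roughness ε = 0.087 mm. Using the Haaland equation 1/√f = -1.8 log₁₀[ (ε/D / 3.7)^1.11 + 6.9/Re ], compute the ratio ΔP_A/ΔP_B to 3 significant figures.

Pipe A: V = Q/A = 0.007611/0.04011 = 0.1897 m/s; Re = 2.884e+04; ε/D = 0.000155; Haaland → f = 0.02386; ΔP_A = f(L/D)(ρV²/2) = 587.7 Pa.
Pipe B: V = Q/A = 0.007611/0.0263 = 0.2894 m/s; Re = 3.562e+04; ε/D = 0.000475; Haaland → f = 0.02359; ΔP_B = f(L/D)(ρV²/2) = 2069 Pa.
ΔP_A/ΔP_B = 587.7/2069 = 0.284.

ΔP_A/ΔP_B ≈ 0.284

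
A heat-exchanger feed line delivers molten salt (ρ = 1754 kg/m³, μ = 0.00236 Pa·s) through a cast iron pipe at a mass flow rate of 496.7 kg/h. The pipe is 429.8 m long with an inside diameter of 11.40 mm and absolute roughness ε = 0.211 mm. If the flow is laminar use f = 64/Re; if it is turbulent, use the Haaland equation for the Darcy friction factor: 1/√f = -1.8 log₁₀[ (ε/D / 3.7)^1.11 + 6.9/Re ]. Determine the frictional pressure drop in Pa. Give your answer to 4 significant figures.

ΔP ≈ 1040000 Pa

ṁ = 496.7 kg/h = 496.7/3600 = 0.138 kg/s.
A = πD²/4 = π(0.0114)²/4 = 0.0001021 m²; mean velocity V = ṁ/(ρA) = 0.138/(1754 · 0.0001021) = 0.7707 m/s.
Reynolds number Re = ρVD/μ = 1754 · 0.7707 · 0.0114 / 0.00236 = 6530.
Re > 4000 → turbulent. Relative roughness ε/D = 0.000211/0.0114 = 0.0185. Haaland: 1/√f = -1.8 log₁₀[(0.0185/3.7)^1.11 + 6.9/6530] = -1.8 log₁₀[0.00279 + 0.00106] = 4.346, so f = 0.05294.
Darcy-Weisbach: ΔP = f(L/D)(ρV²/2) = 0.05294·(429.8/0.0114)·(1754·0.7707²/2) = 0.05294·3.77e+04·520.9 = 1.04e+06 Pa.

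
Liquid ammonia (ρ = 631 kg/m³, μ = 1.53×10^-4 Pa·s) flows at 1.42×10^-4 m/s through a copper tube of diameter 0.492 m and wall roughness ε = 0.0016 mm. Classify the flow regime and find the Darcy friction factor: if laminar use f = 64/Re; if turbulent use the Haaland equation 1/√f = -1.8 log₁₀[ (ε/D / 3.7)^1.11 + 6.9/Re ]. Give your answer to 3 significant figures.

Re = ρVD/μ = 631·0.000142·0.492/0.000153 = 288.1.
Re < 2300 → laminar, so f = 64/Re = 0.2221 (roughness is irrelevant in laminar flow).

f ≈ 0.222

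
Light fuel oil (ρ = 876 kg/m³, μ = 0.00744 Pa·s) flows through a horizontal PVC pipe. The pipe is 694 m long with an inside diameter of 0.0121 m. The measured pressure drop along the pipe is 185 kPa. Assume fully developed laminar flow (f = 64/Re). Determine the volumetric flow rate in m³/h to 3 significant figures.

Q ≈ 0.0679 m³/h

For laminar flow, f = 64/Re with Re = ρVD/μ, so Darcy-Weisbach reduces to ΔP = 32μLV/D². Solving for V: V = ΔP·D²/(32μL) = 1.85e+05·(0.0121)²/(32·0.00744·694) = 0.1639 m/s.
Check: Re = ρVD/μ = 876·0.1639·0.0121/0.00744 = 233.5 < 2300, so the laminar assumption holds.
Q = V·A = 0.1639·(π/4·0.0121²) = 1.885e-05 m³/s = 0.0679 m³/h.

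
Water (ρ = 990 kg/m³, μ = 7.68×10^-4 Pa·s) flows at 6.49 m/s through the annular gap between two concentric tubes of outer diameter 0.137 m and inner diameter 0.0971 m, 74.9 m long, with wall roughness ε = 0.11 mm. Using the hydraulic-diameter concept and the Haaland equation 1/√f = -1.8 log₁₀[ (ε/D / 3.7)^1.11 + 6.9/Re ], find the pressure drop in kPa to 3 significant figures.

Hydraulic diameter D_h = 4A/P = D_o - D_i = 0.137 - 0.0971 = 0.0399 m.
Re = ρVD_h/μ = 990·6.49·0.0399/0.000768 = 3.338e+05.
ε/D_h = 0.00011/0.0399 = 0.00276; Haaland gives 1/√f = -1.8 log₁₀[0.000337+2.07e-05] = 6.203, so f = 0.02599.
ΔP = f(L/D_h)(ρV²/2) = 0.02599·74.9/0.0399·2.085e+04 = 1.017e+06 Pa.
ΔP = 1020 kPa.

ΔP ≈ 1020 kPa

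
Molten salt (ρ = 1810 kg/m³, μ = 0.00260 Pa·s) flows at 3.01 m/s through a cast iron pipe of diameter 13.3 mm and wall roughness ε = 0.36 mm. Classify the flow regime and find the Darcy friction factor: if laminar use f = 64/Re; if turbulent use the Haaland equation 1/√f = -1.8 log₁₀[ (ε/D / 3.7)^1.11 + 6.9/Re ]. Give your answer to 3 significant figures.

f ≈ 0.0561

Re = ρVD/μ = 1810·3.01·0.0133/0.0026 = 2.787e+04.
Re > 4000 → turbulent. ε/D = 0.00036/0.0133 = 0.0271; Haaland: 1/√f = -1.8 log₁₀[0.00426 + 0.000248] = 4.223, so f = 0.05607.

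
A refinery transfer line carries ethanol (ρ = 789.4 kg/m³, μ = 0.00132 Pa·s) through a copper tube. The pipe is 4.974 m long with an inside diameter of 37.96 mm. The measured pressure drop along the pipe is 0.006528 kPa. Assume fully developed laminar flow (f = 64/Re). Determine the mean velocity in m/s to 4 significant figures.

For laminar flow, f = 64/Re with Re = ρVD/μ, so Darcy-Weisbach reduces to ΔP = 32μLV/D². Solving for V: V = ΔP·D²/(32μL) = 6.528·(0.03796)²/(32·0.00132·4.974) = 0.04477 m/s.
Check: Re = ρVD/μ = 789.4·0.04477·0.03796/0.00132 = 1016 < 2300, so the laminar assumption holds.

V ≈ 0.04477 m/s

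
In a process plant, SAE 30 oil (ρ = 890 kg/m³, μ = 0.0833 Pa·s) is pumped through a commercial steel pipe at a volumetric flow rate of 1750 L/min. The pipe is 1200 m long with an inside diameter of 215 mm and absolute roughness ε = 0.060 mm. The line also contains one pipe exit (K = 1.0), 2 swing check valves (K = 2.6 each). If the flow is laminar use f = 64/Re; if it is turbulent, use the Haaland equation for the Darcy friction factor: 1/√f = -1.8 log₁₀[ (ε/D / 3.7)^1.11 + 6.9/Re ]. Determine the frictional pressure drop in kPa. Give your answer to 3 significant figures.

ΔP ≈ 57.4 kPa

Q = 1750 L/min = 1750/60000 = 0.02917 m³/s.
Cross-sectional area A = πD²/4 = π(0.215)²/4 = 0.03631 m²; mean velocity V = Q/A = 0.02917/0.03631 = 0.8034 m/s.
Reynolds number Re = ρVD/μ = 890 · 0.8034 · 0.215 / 0.0833 = 1845.
Re < 2300 → laminar flow, so f = 64/Re = 64/1845 = 0.03468 (the turbulent correlation is not needed).
Total minor-loss coefficient ΣK = 1·1 + 2·2.6 = 6.2.
ΔP = [f·L/D + ΣK]·(ρV²/2) = [0.03468·1200/0.215 + 6.2]·(890·0.8034²/2) = [193.6 + 6.2]·287.2 = 5.737e+04 Pa.
ΔP = 5.737e+04 Pa = 57.4 kPa.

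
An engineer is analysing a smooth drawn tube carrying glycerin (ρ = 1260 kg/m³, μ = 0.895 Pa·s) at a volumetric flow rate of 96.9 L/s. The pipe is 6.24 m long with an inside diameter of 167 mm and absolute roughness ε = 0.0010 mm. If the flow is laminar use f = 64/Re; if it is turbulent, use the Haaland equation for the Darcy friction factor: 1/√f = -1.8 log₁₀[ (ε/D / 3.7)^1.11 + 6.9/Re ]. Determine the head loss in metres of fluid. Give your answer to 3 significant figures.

Q = 96.9 L/s = 96.9/1000 = 0.0969 m³/s.
Cross-sectional area A = πD²/4 = π(0.167)²/4 = 0.0219 m²; mean velocity V = Q/A = 0.0969/0.0219 = 4.424 m/s.
Reynolds number Re = ρVD/μ = 1260 · 4.424 · 0.167 / 0.895 = 1040.
Re < 2300 → laminar flow, so f = 64/Re = 64/1040 = 0.06153 (the turbulent correlation is not needed).
Darcy-Weisbach: ΔP = f(L/D)(ρV²/2) = 0.06153·(6.24/0.167)·(1260·4.424²/2) = 0.06153·37.37·1.233e+04 = 2.835e+04 Pa.
Head loss h_f = ΔP/(ρg) = 2.835e+04/(1260·9.81) = 2.29 m.

h_f ≈ 2.29 m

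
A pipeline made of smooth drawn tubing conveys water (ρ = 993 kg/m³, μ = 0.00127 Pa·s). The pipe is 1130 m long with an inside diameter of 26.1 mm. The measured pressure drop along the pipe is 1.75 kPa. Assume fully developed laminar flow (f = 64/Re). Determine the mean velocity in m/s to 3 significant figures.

For laminar flow, f = 64/Re with Re = ρVD/μ, so Darcy-Weisbach reduces to ΔP = 32μLV/D². Solving for V: V = ΔP·D²/(32μL) = 1750·(0.0261)²/(32·0.00127·1130) = 0.02596 m/s.
Check: Re = ρVD/μ = 993·0.02596·0.0261/0.00127 = 529.8 < 2300, so the laminar assumption holds.

V ≈ 0.0260 m/s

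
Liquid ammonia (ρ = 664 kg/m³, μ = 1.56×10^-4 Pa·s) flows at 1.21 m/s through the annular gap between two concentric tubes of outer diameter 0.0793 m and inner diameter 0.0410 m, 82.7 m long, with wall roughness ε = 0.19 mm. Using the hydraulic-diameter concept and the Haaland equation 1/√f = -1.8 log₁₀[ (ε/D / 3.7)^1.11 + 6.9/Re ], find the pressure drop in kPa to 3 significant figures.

ΔP ≈ 32.3 kPa

Hydraulic diameter D_h = 4A/P = D_o - D_i = 0.0793 - 0.041 = 0.0383 m.
Re = ρVD_h/μ = 664·1.21·0.0383/0.000156 = 1.973e+05.
ε/D_h = 0.00019/0.0383 = 0.00496; Haaland gives 1/√f = -1.8 log₁₀[0.000648+3.5e-05] = 5.698, so f = 0.0308.
ΔP = f(L/D_h)(ρV²/2) = 0.0308·82.7/0.0383·486.1 = 3.232e+04 Pa.
ΔP = 32.3 kPa.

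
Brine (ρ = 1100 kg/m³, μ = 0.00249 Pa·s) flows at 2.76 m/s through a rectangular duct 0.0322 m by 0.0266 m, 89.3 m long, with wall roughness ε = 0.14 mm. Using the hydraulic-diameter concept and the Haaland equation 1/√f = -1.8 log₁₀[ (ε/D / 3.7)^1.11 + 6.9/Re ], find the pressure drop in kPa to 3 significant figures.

Hydraulic diameter D_h = 4A/P = 4·(0.0322·0.0266)/(2·(0.0322+0.0266)) = 0.003426/0.1176 = 0.02913 m.
Re = ρVD_h/μ = 1100·2.76·0.02913/0.00249 = 3.552e+04.
ε/D_h = 0.00014/0.02913 = 0.00481; Haaland gives 1/√f = -1.8 log₁₀[0.000625+0.000194] = 5.556, so f = 0.0324.
ΔP = f(L/D_h)(ρV²/2) = 0.0324·89.3/0.02913·4190 = 4.161e+05 Pa.
ΔP = 416 kPa.

ΔP ≈ 416 kPa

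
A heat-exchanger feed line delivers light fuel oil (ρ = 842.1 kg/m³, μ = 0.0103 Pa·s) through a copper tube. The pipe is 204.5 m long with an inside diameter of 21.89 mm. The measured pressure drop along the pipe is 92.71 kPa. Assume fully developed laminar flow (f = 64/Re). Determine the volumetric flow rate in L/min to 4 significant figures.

For laminar flow, f = 64/Re with Re = ρVD/μ, so Darcy-Weisbach reduces to ΔP = 32μLV/D². Solving for V: V = ΔP·D²/(32μL) = 9.271e+04·(0.02189)²/(32·0.0103·204.5) = 0.6591 m/s.
Check: Re = ρVD/μ = 842.1·0.6591·0.02189/0.0103 = 1180 < 2300, so the laminar assumption holds.
Q = V·A = 0.6591·(π/4·0.02189²) = 0.000248 m³/s = 14.88 L/min.

Q ≈ 14.88 L/min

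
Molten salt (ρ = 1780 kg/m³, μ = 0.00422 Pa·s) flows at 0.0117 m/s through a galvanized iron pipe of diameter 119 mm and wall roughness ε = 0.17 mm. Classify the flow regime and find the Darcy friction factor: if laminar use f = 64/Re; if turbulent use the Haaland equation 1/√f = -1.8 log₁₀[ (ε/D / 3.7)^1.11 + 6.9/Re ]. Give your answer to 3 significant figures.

f ≈ 0.109

Re = ρVD/μ = 1780·0.0117·0.119/0.00422 = 587.3.
Re < 2300 → laminar, so f = 64/Re = 0.109 (roughness is irrelevant in laminar flow).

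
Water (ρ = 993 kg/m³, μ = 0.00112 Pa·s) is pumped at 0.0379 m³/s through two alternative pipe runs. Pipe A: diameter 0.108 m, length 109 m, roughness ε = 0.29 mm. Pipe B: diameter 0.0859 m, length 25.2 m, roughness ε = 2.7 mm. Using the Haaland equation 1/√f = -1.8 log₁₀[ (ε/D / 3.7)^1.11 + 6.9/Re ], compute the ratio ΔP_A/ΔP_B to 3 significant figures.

Pipe A: V = Q/A = 0.0379/0.009161 = 4.137 m/s; Re = 3.961e+05; ε/D = 0.00269; Haaland → f = 0.02575; ΔP_A = f(L/D)(ρV²/2) = 2.209e+05 Pa.
Pipe B: V = Q/A = 0.0379/0.005795 = 6.54 m/s; Re = 4.981e+05; ε/D = 0.0314; Haaland → f = 0.05848; ΔP_B = f(L/D)(ρV²/2) = 3.643e+05 Pa.
ΔP_A/ΔP_B = 2.209e+05/3.643e+05 = 0.606.

ΔP_A/ΔP_B ≈ 0.606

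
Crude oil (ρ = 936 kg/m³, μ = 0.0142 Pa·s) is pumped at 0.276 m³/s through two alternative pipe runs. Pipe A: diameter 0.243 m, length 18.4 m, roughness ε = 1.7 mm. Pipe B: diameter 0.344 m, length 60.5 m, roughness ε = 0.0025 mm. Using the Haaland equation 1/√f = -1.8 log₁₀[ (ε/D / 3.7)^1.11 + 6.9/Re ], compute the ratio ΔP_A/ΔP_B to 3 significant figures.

ΔP_A/ΔP_B ≈ 3.07

Pipe A: V = Q/A = 0.276/0.04638 = 5.951 m/s; Re = 9.532e+04; ε/D = 0.007; Haaland → f = 0.0345; ΔP_A = f(L/D)(ρV²/2) = 4.33e+04 Pa.
Pipe B: V = Q/A = 0.276/0.09294 = 2.97 m/s; Re = 6.734e+04; ε/D = 7.27e-06; Haaland → f = 0.01941; ΔP_B = f(L/D)(ρV²/2) = 1.409e+04 Pa.
ΔP_A/ΔP_B = 4.33e+04/1.409e+04 = 3.07.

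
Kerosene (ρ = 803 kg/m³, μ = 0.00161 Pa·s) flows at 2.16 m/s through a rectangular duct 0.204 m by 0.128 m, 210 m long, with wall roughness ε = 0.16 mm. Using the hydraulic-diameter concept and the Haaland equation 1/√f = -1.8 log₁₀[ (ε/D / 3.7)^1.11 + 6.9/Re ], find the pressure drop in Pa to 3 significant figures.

ΔP ≈ 53000 Pa

Hydraulic diameter D_h = 4A/P = 4·(0.204·0.128)/(2·(0.204+0.128)) = 0.1044/0.664 = 0.1573 m.
Re = ρVD_h/μ = 803·2.16·0.1573/0.00161 = 1.695e+05.
ε/D_h = 0.00016/0.1573 = 0.00102; Haaland gives 1/√f = -1.8 log₁₀[0.000112+4.07e-05] = 6.871, so f = 0.02118.
ΔP = f(L/D_h)(ρV²/2) = 0.02118·210/0.1573·1873 = 5.297e+04 Pa.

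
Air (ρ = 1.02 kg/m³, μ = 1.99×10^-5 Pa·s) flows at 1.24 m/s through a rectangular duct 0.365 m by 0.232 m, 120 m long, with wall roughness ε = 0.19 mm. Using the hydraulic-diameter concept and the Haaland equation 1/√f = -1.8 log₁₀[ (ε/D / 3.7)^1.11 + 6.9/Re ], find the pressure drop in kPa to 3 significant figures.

Hydraulic diameter D_h = 4A/P = 4·(0.365·0.232)/(2·(0.365+0.232)) = 0.3387/1.194 = 0.2837 m.
Re = ρVD_h/μ = 1.02·1.24·0.2837/1.99e-05 = 1.803e+04.
ε/D_h = 0.00019/0.2837 = 0.00067; Haaland gives 1/√f = -1.8 log₁₀[7.02e-05+0.000383] = 6.019, so f = 0.0276.
ΔP = f(L/D_h)(ρV²/2) = 0.0276·120/0.2837·0.7842 = 9.155 Pa.
ΔP = 0.00916 kPa.

ΔP ≈ 0.00916 kPa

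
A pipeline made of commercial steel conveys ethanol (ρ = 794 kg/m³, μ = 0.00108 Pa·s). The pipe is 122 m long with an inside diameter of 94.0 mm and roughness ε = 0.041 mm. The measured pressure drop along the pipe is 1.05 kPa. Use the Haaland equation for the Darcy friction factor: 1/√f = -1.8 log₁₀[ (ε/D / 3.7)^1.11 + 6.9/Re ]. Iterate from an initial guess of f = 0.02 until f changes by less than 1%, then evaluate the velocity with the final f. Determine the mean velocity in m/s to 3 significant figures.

V ≈ 0.276 m/s

Rearranging Darcy-Weisbach: V = √(2·ΔP·D/(f·L·ρ)). With ε/D = 4.1e-05/0.094 = 0.000436, iterate starting from f = 0.02:
  f = 0.02 → V = √(2·1050·0.094/(0.02·122·794)) = 0.3192 m/s; Re = ρVD/μ = 2.206e+04; f → 0.02596
  f = 0.02596 → V = 0.2802 m/s; Re = 1.936e+04; f → 0.02673
  f = 0.02673 → V = 0.2761 m/s; Re = 1.908e+04; f → 0.02682
Converged (Δf/f < 1%). With the final f = 0.02682: V = √(2·1050·0.094/(0.02682·122·794)) = 0.2756 m/s.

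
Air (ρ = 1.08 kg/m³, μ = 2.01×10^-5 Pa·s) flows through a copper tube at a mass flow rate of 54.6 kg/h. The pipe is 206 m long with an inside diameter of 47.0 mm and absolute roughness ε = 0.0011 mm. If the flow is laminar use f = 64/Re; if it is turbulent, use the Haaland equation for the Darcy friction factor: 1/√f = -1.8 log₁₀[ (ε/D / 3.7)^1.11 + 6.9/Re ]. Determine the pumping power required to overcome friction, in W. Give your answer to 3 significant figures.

ṁ = 54.6 kg/h = 54.6/3600 = 0.01517 kg/s.
A = πD²/4 = π(0.047)²/4 = 0.001735 m²; mean velocity V = ṁ/(ρA) = 0.01517/(1.08 · 0.001735) = 8.094 m/s.
Reynolds number Re = ρVD/μ = 1.08 · 8.094 · 0.047 / 2.01e-05 = 2.044e+04.
Re > 4000 → turbulent. Relative roughness ε/D = 1.1e-06/0.047 = 2.34e-05. Haaland: 1/√f = -1.8 log₁₀[(2.34e-05/3.7)^1.11 + 6.9/2.044e+04] = -1.8 log₁₀[1.7e-06 + 0.000338] = 6.245, so f = 0.02564.
Darcy-Weisbach: ΔP = f(L/D)(ρV²/2) = 0.02564·(206/0.047)·(1.08·8.094²/2) = 0.02564·4383·35.38 = 3976 Pa.
Q = ṁ/ρ = 0.01517/1.08 = 0.01404 m³/s.
Pumping power P = QΔP = 0.01404·3976 = 55.84 W = 55.8 W.

P ≈ 55.8 W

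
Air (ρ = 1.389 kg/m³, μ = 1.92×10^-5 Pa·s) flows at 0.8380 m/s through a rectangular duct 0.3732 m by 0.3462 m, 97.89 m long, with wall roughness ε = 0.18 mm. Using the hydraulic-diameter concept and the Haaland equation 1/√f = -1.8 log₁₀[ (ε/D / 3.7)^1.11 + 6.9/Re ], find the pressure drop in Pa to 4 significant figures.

ΔP ≈ 3.478 Pa

Hydraulic diameter D_h = 4A/P = 4·(0.3732·0.3462)/(2·(0.3732+0.3462)) = 0.5168/1.439 = 0.3592 m.
Re = ρVD_h/μ = 1.389·0.838·0.3592/1.92e-05 = 2.178e+04.
ε/D_h = 0.00018/0.3592 = 0.000501; Haaland gives 1/√f = -1.8 log₁₀[5.08e-05+0.000317] = 6.182, so f = 0.02617.
ΔP = f(L/D_h)(ρV²/2) = 0.02617·97.89/0.3592·0.4877 = 3.478 Pa.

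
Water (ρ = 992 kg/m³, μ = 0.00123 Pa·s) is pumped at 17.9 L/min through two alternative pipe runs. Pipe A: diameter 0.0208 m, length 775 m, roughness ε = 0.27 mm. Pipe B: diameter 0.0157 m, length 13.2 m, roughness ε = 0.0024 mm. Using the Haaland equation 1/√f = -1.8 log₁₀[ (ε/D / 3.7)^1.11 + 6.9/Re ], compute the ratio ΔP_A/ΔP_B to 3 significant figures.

Pipe A: V = Q/A = 0.0002983/0.0003398 = 0.878 m/s; Re = 1.473e+04; ε/D = 0.013; Haaland → f = 0.04467; ΔP_A = f(L/D)(ρV²/2) = 6.364e+05 Pa.
Pipe B: V = Q/A = 0.0002983/0.0001936 = 1.541 m/s; Re = 1.951e+04; ε/D = 0.000153; Haaland → f = 0.02616; ΔP_B = f(L/D)(ρV²/2) = 2.59e+04 Pa.
ΔP_A/ΔP_B = 6.364e+05/2.59e+04 = 24.6.

ΔP_A/ΔP_B ≈ 24.6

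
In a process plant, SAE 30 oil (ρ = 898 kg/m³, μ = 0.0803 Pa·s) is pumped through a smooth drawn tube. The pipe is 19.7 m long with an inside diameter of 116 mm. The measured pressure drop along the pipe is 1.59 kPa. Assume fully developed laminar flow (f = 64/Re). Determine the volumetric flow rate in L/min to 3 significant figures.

Q ≈ 268 L/min

For laminar flow, f = 64/Re with Re = ρVD/μ, so Darcy-Weisbach reduces to ΔP = 32μLV/D². Solving for V: V = ΔP·D²/(32μL) = 1590·(0.116)²/(32·0.0803·19.7) = 0.4227 m/s.
Check: Re = ρVD/μ = 898·0.4227·0.116/0.0803 = 548.3 < 2300, so the laminar assumption holds.
Q = V·A = 0.4227·(π/4·0.116²) = 0.004467 m³/s = 268 L/min.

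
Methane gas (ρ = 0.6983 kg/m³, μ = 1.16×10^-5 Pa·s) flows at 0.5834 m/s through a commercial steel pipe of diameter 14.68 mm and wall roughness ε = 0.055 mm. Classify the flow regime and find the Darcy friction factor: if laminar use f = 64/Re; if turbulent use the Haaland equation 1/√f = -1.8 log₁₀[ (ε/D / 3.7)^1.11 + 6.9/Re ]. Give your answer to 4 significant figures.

Re = ρVD/μ = 0.6983·0.5834·0.01468/1.16e-05 = 515.6.
Re < 2300 → laminar, so f = 64/Re = 0.1241 (roughness is irrelevant in laminar flow).

f ≈ 0.1241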